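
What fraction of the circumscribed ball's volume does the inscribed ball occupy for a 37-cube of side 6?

The radii are 6/2 and 6√37/2, so the volume ratio is (1/√37)^37 = 37^{-37/2} ≈ 9.73348e-30.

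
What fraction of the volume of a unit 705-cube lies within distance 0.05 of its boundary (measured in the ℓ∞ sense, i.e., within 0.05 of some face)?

1 - (1 - 2·0.05)^705 = 1 - 0.9^705 ≈ 1 - 5.508e-33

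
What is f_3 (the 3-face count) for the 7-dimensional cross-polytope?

f_3(7-orthoplex) = 2^4 · (7 choose 4) = 560.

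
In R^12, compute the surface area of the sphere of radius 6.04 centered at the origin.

|∂B_12(6.04)| ≈ 6.25395e+09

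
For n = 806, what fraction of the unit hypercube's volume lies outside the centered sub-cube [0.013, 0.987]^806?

1 - (1 - 2·0.013)^806 = 1 - 0.974^806 ≈ 0.9999999994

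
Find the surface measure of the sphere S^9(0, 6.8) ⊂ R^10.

|∂B_10(6.8)| ≈ 7.92772e+08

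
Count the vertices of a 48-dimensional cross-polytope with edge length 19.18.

An n-cross-polytope has 2n vertices; here n = 48, giving 96.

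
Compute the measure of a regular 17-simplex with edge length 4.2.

V_17 = √(18) · 4.2^17 / (17! · 2^(17/2)) ≈ 1.29733e-06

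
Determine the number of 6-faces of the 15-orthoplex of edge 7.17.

Number of 6-faces = 2^(6+1) · C(15,6+1) = 128 · 6435 = 823680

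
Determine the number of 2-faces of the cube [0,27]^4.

An n-cube has C(n,k)·2^(n-k) k-faces. Here C(4,2)·2^2 = 6·4 = 24.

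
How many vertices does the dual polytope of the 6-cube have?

The 6-dimensional cross-polytope has 2n = 2·6 = 12 vertices.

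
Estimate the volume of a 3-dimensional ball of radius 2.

The n-ball volume is π^(n/2)·r^n/Γ(n/2+1). With n=3, r=2: V = 32·π/3 ≈ 33.5103.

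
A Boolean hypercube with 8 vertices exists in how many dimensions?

2^n = 8 ⇒ n = log_2(8) = 3.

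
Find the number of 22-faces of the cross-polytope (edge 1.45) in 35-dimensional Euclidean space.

An n-cross-polytope has 2^(k+1)·C(n,k+1) k-faces. Here 2^23·C(35,23) = 8388608·834451800 = 6999889045094400.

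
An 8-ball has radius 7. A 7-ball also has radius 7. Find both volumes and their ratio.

V_8(7) ≈ 2.33977e+07. V_7(7) ≈ 3.89105e+06. Ratio V_8/V_7 ≈ 6.013.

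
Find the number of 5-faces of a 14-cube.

Number of 5-faces = C(14,5) · 2^(14-5) = 2002 · 512 = 1025024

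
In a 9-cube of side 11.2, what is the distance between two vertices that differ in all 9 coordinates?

Diagonal = √9 · 11.2 = 33.6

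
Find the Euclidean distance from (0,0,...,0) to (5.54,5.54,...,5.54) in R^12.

Diagonal = √12 · 5.54 ≈ 19.1911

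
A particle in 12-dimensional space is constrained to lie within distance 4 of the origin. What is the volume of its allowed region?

The n-ball volume is π^(n/2)·r^n/Γ(n/2+1). With n=12, r=4: V = 1048576·π^6/45 ≈ 2.2402e+07.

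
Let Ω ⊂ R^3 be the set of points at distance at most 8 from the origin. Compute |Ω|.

V = 2048·π/3 ≈ 2144.66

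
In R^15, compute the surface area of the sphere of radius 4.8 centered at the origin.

The surface area of an n-ball is 2π^(n/2) r^(n-1) / Γ(n/2). For n=15, r=4.8: 1.97196e+10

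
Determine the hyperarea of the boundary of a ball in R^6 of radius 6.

S = n·V_n(r)/r = 6·V_6(6)/6 (volume-to-surface relation), giving 7776·π^3 ≈ 241105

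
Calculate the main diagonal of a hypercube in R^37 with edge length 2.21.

Diagonal = √37 · 2.21 ≈ 13.4429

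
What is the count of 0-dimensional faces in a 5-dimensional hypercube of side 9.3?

Choose 0 of 5 axes to span the face (C(5,0) = 1 way), then fix each of the remaining 5 coordinates at one of its two extreme values (2^5 = 32 ways): 1·32 = 32.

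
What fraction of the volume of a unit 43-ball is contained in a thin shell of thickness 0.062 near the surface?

Shell fraction = 1 - (1-0.062)^43 ≈ 0.936214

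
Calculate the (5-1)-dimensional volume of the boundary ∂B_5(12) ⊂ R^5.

S = n·V_n(r)/r = 5·V_5(12)/12 (volume-to-surface relation), giving 55296·π^2 ≈ 545750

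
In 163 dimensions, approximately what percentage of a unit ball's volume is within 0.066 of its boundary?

1 - (1-0.066)^163 ≈ 0.999985 ≈ 99.998533%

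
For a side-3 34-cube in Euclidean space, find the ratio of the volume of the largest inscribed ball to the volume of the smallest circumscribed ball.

Volume scales as r^n, and r_in/r_out = 1/√34, giving (1/√34)^34 ≈ 9.22271e-27.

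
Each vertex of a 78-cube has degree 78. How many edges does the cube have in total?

Number of 1-faces = C(78,1)·2^(78-1) = 78·151115727451828646838272 = 11787026741242634453385216.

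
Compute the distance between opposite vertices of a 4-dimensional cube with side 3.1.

Diagonal = √4 · 3.1 = 6.2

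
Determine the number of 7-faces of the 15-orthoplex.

Number of 7-faces = 2^(7+1) · C(15,7+1) = 256 · 6435 = 1647360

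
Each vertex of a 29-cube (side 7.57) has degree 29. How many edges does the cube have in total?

An n-cube has n·2^(n-1) edges. With n = 29: 29·268435456 = 7784628224.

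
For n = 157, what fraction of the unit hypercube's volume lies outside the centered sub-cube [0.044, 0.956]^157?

Shell fraction = 1 - (1-0.088)^157 ≈ 0.9999994762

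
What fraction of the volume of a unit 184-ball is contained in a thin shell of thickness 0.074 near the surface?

V(inner)/V(outer) = ((1-0.074)/1)^184 ≈ 7.185e-07, so the shell fraction is 0.9999992815.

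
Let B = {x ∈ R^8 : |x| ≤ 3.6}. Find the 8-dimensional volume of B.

The n-ball volume is π^(n/2)·r^n/Γ(n/2+1). With n=8, r=3.6: V ≈ 114501.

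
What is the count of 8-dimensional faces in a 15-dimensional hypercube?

Number of 8-faces = C(15,8) · 2^(15-8) = 6435 · 128 = 823680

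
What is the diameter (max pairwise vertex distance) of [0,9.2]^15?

d = √(9.2² + 9.2² + ... + 9.2²) [15 terms] = √(15·9.2²) = 9.2√15 ≈ 35.6314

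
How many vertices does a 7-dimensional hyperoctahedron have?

f_0(7-orthoplex) = 2^1 · (7 choose 1) = 14.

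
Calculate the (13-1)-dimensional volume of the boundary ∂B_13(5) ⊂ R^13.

S = n·V_n(r)/r = 13·V_13(5)/5 (volume-to-surface relation), giving 6250000000·π^6/2079 ≈ 2.89018e+09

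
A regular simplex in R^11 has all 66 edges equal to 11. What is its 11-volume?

For a regular n-simplex with edge a, V = (a^n / n!)·√((n+1)/2^n). With a=11, n=11: V ≈ 547.129.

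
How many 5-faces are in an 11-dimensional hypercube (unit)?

An n-cube has C(n,k)·2^(n-k) k-faces. Here C(11,5)·2^6 = 462·64 = 29568.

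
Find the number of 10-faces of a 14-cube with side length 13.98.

Number of 10-faces = C(14,10) · 2^(14-10) = 1001 · 16 = 16016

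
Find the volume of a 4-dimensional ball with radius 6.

V = 648·π^2 ≈ 6395.5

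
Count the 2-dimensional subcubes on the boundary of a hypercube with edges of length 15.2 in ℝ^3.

Number of 2-faces = C(3,2) · 2^(3-2) = 3 · 2 = 6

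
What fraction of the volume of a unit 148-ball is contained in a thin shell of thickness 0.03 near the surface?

Shell fraction = 1 - (1-0.03)^148 ≈ 0.988979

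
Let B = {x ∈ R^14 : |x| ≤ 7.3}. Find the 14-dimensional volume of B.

Volume = π^{14/2}·(7.3)^14/Γ(8) ≈ 7.31372e+11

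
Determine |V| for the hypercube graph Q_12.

An n-cube has 2^n vertices; for n = 12 that is 2^12 = 4096.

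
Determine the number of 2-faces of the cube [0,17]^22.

Number of 2-faces = C(22,2) · 2^(22-2) = 231 · 1048576 = 242221056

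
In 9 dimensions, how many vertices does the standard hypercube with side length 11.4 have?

The 9-cube has 2^9 = 512 vertices.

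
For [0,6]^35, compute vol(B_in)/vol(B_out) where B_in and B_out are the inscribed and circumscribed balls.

Volume scales as r^n, and r_in/r_out = 1/√35, giving (1/√35)^35 ≈ 9.52378e-28.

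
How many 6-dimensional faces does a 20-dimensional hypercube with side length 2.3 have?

f_6(20-cube) = (20 choose 6) · 2^14 = 635043840.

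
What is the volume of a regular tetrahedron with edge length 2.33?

Volume = (√2/12) · 2.33³ = 1.49074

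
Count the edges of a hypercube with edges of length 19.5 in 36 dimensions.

Each of the 2^36 = 68719476736 vertices has degree 36; total edges = 36·2^36/2 = 1236950581248.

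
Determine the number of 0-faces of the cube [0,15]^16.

Choose 0 of 16 axes to span the face (C(16,0) = 1 way), then fix each of the remaining 16 coordinates at one of its two extreme values (2^16 = 65536 ways): 1·65536 = 65536.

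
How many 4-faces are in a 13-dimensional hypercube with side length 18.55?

An n-cube has C(n,k)·2^(n-k) k-faces. Here C(13,4)·2^9 = 715·512 = 366080.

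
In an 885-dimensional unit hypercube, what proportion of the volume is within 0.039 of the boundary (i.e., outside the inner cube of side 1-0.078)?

Shell fraction = 1 - (1-0.078)^885 ≈ 1 - 6.122e-32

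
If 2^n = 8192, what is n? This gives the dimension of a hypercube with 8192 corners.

n = log_2(8192) = 13.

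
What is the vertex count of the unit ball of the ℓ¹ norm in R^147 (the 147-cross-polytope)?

The 147-dimensional cross-polytope has 2n = 2·147 = 294 vertices.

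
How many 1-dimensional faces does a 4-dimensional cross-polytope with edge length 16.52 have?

Each 1-face is the convex hull of 2 vertices, one chosen as ±e_i from each of 2 distinct axes: 2^2·C(4,2) = 24.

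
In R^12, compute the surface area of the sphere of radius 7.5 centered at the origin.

The surface area of an n-ball is 2π^(n/2) r^(n-1) / Γ(n/2). For n=12, r=7.5: 576650390625·π^6/8192 ≈ 6.7674e+10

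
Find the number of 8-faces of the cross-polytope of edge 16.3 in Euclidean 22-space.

Number of 8-faces = 2^(8+1) · C(22,8+1) = 512 · 497420 = 254679040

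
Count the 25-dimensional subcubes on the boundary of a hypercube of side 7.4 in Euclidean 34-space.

f_25(34-cube) = (34 choose 25) · 2^9 = 26855043072.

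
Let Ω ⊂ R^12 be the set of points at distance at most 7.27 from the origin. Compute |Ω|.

The n-ball volume is π^(n/2)·r^n/Γ(n/2+1). With n=12, r=7.27: V ≈ 2.91058e+10.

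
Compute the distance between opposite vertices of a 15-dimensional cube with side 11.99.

Diagonal = √15 · 11.99 ≈ 46.4371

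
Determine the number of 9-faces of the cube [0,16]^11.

f_9(11-cube) = (11 choose 9) · 2^2 = 220.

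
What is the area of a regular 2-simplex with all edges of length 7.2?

Area = (√3/4) · 7.2² = 22.4474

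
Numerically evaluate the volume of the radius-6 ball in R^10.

V = 2519424·π^5/5 ≈ 1.54199e+08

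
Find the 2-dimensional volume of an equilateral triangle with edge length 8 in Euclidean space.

Area = (√3/4) · 8² = 27.7128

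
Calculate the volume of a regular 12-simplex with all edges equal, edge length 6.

V = (6^12 / 12!) · √((12+1) / 2^12) ≈ 0.256018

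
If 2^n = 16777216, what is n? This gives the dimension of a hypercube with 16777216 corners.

n = log_2(16777216) = 24.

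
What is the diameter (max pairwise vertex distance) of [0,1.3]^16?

The space diagonal of an n-cube of side s is s√n. Here 1.3·√16 = 5.2.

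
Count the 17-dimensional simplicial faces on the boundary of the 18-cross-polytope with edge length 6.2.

Number of 17-faces = 2^(17+1) · C(18,17+1) = 262144 · 1 = 262144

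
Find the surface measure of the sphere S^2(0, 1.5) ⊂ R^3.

S_3(1.5) = 2·π^(3/2)·(1.5)^2 / Γ(3/2) = 4πr² = 4π·(1.5)² ≈ 28.2743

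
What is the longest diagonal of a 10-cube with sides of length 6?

d = √(6² + 6² + ... + 6²) [10 terms] = √(10·6²) = 6√10 ≈ 18.9737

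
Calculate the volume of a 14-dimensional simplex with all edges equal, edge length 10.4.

Volume = 10.4^14 · √(15/2^14) / 14! ≈ 60.1027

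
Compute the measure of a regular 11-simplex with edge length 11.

For a regular n-simplex with edge a, V = (a^n / n!)·√((n+1)/2^n). With a=11, n=11: V ≈ 547.129.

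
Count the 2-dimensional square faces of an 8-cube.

f_2(8-cube) = (8 choose 2) · 2^6 = 1792.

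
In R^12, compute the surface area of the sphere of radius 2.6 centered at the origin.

The surface area of an n-ball is 2π^(n/2) r^(n-1) / Γ(n/2). For n=12, r=2.6: 588105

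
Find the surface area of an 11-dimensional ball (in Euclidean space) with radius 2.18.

S = n·V_n(r)/r = 11·V_11(2.18)/2.18 (volume-to-surface relation), giving 50241.5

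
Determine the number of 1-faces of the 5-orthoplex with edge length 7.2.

Each 1-face is the convex hull of 2 vertices, one chosen as ±e_i from each of 2 distinct axes: 2^2·C(5,2) = 40.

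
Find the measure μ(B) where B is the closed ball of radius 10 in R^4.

Volume = π^{4/2}·(10)^4/Γ(3) = 5000·π^2 ≈ 49348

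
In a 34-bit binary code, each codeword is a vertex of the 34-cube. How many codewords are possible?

Each vertex is a binary string of length 34, so there are 2^34 = 17179869184.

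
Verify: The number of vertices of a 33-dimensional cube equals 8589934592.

True. The 33-cube has 2^33 = 8589934592 vertices.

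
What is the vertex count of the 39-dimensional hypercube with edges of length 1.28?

Number of vertices = 2^39 = 549755813888.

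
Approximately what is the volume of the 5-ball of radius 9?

The n-ball volume is π^(n/2)·r^n/Γ(n/2+1). With n=5, r=9: V = 157464·π^2/5 ≈ 310821.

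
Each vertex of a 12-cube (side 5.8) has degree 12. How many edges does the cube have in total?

An n-cube has n·2^(n-1) edges. With n = 12: 12·2048 = 24576.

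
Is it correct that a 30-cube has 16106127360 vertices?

False. The 30-cube has 2^30 = 1073741824 vertices.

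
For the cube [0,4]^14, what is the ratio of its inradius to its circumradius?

For an n-cube of any side s, the inradius is s/2 and the circumradius is s√n/2, so the ratio is 1/√14 ≈ 0.267261.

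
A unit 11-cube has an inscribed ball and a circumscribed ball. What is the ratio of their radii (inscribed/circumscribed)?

r_in = 1/2 (half the side); r_out = 1√11/2 (half the diagonal). Ratio = 1/√11 ≈ 0.301511.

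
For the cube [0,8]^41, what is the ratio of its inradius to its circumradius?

r_in / r_out = (8/2) / (8√41/2) = 1/√41 ≈ 0.156174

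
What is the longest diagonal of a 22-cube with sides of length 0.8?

||(0.8,0.8,...,0.8)|| = √(22)·0.8 ≈ 3.75233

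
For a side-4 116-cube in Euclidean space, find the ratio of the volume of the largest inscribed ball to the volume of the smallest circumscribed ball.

The radii are 4/2 and 4√116/2, so the volume ratio is (1/√116)^116 = 116^{-116/2} ≈ 1.82573e-120.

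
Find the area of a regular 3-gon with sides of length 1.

Area = (√3/4) · 1² = 0.433013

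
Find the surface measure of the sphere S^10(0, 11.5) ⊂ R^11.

The surface area of an n-ball is 2π^(n/2) r^(n-1) / Γ(n/2). For n=11, r=11.5: 41426511213649·π^5/15120 ≈ 8.38448e+11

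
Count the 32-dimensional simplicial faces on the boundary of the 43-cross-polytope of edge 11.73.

An n-cross-polytope has 2^(k+1)·C(n,k+1) k-faces. Here 2^33·C(43,33) = 8589934592·1917334783 = 16469780376936513536.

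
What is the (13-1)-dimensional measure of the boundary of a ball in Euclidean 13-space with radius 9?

|∂B_13(9)| = 1338925209984·π^6/385 ≈ 3.34345e+12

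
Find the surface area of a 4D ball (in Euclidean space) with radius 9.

S_4(9) = 2·π^(4/2)·(9)^3 / Γ(4/2) = 1458·π^2 ≈ 14389.9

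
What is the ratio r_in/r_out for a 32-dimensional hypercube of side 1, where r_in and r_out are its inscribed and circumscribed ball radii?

r_in / r_out = (1/2) / (1√32/2) = 1/√32 ≈ 0.176777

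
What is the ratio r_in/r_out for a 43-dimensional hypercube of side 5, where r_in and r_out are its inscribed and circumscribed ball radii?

r_in = 5/2 (half the side); r_out = 5√43/2 (half the diagonal). Ratio = 1/√43 ≈ 0.152499.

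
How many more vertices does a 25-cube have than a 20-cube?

The 25-cube has 2^25 = 33554432 vertices. The 20-cube has 2^20 = 1048576 vertices. Difference: 33554432 - 1048576 = 32505856.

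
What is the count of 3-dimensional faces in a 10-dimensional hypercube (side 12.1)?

An n-cube has C(n,k)·2^(n-k) k-faces. Here C(10,3)·2^7 = 120·128 = 15360.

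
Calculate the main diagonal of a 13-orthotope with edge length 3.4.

The space diagonal of an n-cube of side s is s√n. Here 3.4·√13 ≈ 12.2589.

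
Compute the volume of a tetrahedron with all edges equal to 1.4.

Volume = (√2/12) · 1.4³ = 0.323384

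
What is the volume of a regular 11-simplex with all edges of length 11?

Volume = 11^11 · √(12/2^11) / 11! ≈ 547.129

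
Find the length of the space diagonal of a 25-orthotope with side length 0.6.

d = √(0.6² + 0.6² + ... + 0.6²) [25 terms] = √(25·0.6²) = 0.6√25 = 3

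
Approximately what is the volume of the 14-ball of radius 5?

Volume = π^{14/2}·(5)^14/Γ(8) = 1220703125·π^7/1008 ≈ 3.65762e+09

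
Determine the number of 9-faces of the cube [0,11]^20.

An n-cube has C(n,k)·2^(n-k) k-faces. Here C(20,9)·2^11 = 167960·2048 = 343982080.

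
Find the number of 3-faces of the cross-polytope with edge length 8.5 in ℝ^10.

Each 3-face is the convex hull of 4 vertices, one chosen as ±e_i from each of 4 distinct axes: 2^4·C(10,4) = 3360.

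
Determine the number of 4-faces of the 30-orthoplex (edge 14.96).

An n-cross-polytope has 2^(k+1)·C(n,k+1) k-faces. Here 2^5·C(30,5) = 32·142506 = 4560192.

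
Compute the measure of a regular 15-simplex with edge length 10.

Volume = 10^15 · √(16/2^15) / 15! ≈ 16.898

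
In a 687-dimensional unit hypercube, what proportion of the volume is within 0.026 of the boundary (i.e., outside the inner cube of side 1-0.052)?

Shell fraction = 1 - (1-0.052)^687 ≈ 1 - 1.168e-16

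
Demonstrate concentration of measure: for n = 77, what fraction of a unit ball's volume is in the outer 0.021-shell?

1 - (1-0.021)^77 ≈ 0.804896 ≈ 80.49%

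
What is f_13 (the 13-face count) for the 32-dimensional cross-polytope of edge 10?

f_13(32-orthoplex) = 2^14 · (32 choose 14) = 7724000870400.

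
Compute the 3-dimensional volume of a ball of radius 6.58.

Volume = π^{3/2}·(6.58)^3/Γ(5/2) ≈ 1193.35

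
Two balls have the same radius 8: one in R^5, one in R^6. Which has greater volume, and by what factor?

V_5(8) ≈ 172484, V_6(8) ≈ 1.35468e+06. The 6-ball is larger by a factor of 7.854.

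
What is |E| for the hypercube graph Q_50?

Each of the 2^50 = 1125899906842624 vertices has degree 50; total edges = 50·2^50/2 = 28147497671065600.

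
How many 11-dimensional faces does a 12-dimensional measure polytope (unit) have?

Choose 11 of 12 axes to span the face (C(12,11) = 12 ways), then fix each of the remaining 1 coordinate at one of its two extreme values (2^1 = 2 ways): 12·2 = 24.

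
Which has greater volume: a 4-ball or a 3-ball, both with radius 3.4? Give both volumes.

V_4(3.4) ≈ 659.455. V_3(3.4) ≈ 164.636. The 4-ball is larger.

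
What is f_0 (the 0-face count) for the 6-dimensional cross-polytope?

An n-cross-polytope has 2^(k+1)·C(n,k+1) k-faces. Here 2^1·C(6,1) = 2·6 = 12.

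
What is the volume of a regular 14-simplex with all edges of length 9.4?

V = (9.4^14 / 14!) · √((14+1) / 2^14) ≈ 14.5954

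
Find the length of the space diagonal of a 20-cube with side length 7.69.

||(7.69,7.69,...,7.69)|| = √(20)·7.69 ≈ 34.3907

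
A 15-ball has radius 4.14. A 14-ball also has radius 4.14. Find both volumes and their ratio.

V_15(4.14) ≈ 6.86175e+08. V_14(4.14) ≈ 2.60389e+08. Ratio V_15/V_14 ≈ 2.635.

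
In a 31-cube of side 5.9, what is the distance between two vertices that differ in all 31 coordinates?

d = √(5.9² + 5.9² + ... + 5.9²) [31 terms] = √(31·5.9²) = 5.9√31 ≈ 32.8498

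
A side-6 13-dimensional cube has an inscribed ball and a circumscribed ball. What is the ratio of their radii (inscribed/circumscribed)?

Ratio = (s/2)/(s√13/2) = 13^(-1/2) ≈ 0.27735.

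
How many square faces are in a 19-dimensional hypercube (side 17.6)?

Number of 2-faces = C(19,2) · 2^(19-2) = 171 · 131072 = 22413312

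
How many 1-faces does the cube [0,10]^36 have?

Number of 1-faces = C(36,1)·2^(36-1) = 36·34359738368 = 1236950581248.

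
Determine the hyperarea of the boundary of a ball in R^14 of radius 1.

S_14(1) = 2·π^(14/2)·(1)^13 / Γ(14/2) = π^7/360 ≈ 8.3897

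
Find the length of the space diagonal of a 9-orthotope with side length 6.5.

The space diagonal of an n-cube of side s is s√n. Here 6.5·√9 = 19.5.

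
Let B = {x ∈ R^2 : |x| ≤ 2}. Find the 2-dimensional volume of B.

V = 4·π ≈ 12.5664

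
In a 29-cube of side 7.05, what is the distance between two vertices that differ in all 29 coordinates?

The space diagonal of an n-cube of side s is s√n. Here 7.05·√29 ≈ 37.9654.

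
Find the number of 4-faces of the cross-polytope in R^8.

Each 4-face is the convex hull of 5 vertices, one chosen as ±e_i from each of 5 distinct axes: 2^5·C(8,5) = 1792.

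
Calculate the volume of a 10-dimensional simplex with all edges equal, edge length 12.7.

V_10 = √(11) · 12.7^10 / (10! · 2^(10/2)) ≈ 3117.6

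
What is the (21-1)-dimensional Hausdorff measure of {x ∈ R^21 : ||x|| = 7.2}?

The surface area of an n-ball is 2π^(n/2) r^(n-1) / Γ(n/2). For n=21, r=7.2: 4.10598e+16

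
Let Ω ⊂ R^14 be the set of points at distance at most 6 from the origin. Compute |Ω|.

V_14(6) = π^(14/2) · (6)^14 / Γ(14/2 + 1) = 544195584·π^7/35 ≈ 4.69609e+10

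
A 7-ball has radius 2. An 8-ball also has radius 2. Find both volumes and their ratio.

V_7(2) ≈ 604.77. V_8(2) ≈ 1039.03. Ratio V_7/V_8 ≈ 0.5821.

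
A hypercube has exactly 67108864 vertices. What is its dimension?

Since 2^n = 67108864, we have n = 26.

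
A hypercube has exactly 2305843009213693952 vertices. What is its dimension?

n = log_2(2305843009213693952) = 61.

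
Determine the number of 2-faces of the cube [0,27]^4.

An n-cube has C(n,k)·2^(n-k) k-faces. Here C(4,2)·2^2 = 6·4 = 24.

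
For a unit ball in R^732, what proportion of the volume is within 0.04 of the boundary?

1 - (1-0.04)^732 ≈ 1 - 1.053e-13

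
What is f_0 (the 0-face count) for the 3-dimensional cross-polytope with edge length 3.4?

Number of 0-faces = 2^(0+1) · C(3,0+1) = 2 · 3 = 6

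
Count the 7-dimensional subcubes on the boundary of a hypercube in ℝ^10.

Number of 7-faces = C(10,7) · 2^(10-7) = 120 · 8 = 960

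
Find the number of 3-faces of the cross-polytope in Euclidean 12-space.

f_3(12-orthoplex) = 2^4 · (12 choose 4) = 7920.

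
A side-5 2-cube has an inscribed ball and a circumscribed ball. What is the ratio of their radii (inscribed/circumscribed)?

Ratio = (s/2)/(s√2/2) = 2^(-1/2) ≈ 0.707107.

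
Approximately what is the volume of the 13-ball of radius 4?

Volume = π^{13/2}·(4)^13/Γ(15/2) = 8589934592·π^6/135135 ≈ 6.11113e+07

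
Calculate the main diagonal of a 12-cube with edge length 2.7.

d = √(2.7² + 2.7² + ... + 2.7²) [12 terms] = √(12·2.7²) = 2.7√12 ≈ 9.35307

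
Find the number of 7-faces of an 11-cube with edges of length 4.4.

f_7(11-cube) = (11 choose 7) · 2^4 = 5280.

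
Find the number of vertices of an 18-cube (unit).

Number of vertices = 2^18 = 262144.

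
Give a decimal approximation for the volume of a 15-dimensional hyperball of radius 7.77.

Volume = π^{15/2}·(7.77)^15/Γ(17/2) ≈ 8.66453e+12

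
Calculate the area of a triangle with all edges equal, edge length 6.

Area = (√3/4) · 6² = 15.5885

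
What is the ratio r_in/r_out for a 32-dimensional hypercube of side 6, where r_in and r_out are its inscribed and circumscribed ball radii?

Ratio = (s/2)/(s√32/2) = 32^(-1/2) ≈ 0.176777.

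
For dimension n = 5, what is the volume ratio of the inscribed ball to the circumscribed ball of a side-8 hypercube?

V_in/V_out = n^(-n/2) = 5^(-5/2) ≈ 0.0178885.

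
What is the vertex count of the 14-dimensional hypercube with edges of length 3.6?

Each vertex is a binary string of length 14, so there are 2^14 = 16384.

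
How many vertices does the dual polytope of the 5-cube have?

An n-cross-polytope has 2n vertices; here n = 5, giving 10.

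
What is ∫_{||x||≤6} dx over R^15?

V_15(6) = π^(15/2) · (6)^15 / Γ(15/2 + 1) = 1486016741376·π^7/25025 ≈ 1.79349e+11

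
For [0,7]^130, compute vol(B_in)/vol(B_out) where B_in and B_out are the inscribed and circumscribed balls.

Volume scales as r^n, and r_in/r_out = 1/√130, giving (1/√130)^130 ≈ 3.92358e-138.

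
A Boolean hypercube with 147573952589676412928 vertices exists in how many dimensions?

The n-cube has 2^n vertices, and 147573952589676412928 = 2^67, so n = 67.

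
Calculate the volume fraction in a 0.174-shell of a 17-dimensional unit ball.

1 - (1-0.174)^17 ≈ 0.961215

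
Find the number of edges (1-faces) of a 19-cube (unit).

Number of 1-faces = C(19,1) · 2^(19-1) = 19 · 262144 = 4980736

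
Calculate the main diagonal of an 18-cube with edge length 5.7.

d = √(5.7² + 5.7² + ... + 5.7²) [18 terms] = √(18·5.7²) = 5.7√18 ≈ 24.1831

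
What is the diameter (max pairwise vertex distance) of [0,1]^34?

d = √(1² + 1² + ... + 1²) [34 terms] = √(34·1²) = 1√34 ≈ 5.83095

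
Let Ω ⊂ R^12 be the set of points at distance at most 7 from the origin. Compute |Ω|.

Volume = π^{12/2}·(7)^12/Γ(7) = 13841287201·π^6/720 ≈ 1.84818e+10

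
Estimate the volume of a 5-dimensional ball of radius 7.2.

V_5(7.2) = π^(5/2) · (7.2)^5 / Γ(5/2 + 1) ≈ 101850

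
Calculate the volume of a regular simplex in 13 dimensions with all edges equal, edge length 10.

Volume = 10^13 · √(14/2^13) / 13! ≈ 66.3879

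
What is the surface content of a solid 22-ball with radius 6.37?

|∂B_22(6.37)| ≈ 1.24981e+16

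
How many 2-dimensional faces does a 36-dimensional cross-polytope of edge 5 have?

Each 2-face is the convex hull of 3 vertices, one chosen as ±e_i from each of 3 distinct axes: 2^3·C(36,3) = 57120.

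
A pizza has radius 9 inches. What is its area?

The n-ball volume is π^(n/2)·r^n/Γ(n/2+1). With n=2, r=9: V = 81·π ≈ 254.469.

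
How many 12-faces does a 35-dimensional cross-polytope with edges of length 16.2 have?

f_12(35-orthoplex) = 2^13 · (35 choose 13) = 12094159257600.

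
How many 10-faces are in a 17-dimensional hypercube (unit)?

Choose 10 of 17 axes to span the face (C(17,10) = 19448 ways), then fix each of the remaining 7 coordinates at one of its two extreme values (2^7 = 128 ways): 19448·128 = 2489344.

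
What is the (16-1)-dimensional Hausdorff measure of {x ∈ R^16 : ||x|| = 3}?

The surface area of an n-ball is 2π^(n/2) r^(n-1) / Γ(n/2). For n=16, r=3: 1594323·π^8/280 ≈ 5.40278e+07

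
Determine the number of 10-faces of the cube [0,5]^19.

f_10(19-cube) = (19 choose 10) · 2^9 = 47297536.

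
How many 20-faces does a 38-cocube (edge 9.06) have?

An n-cross-polytope has 2^(k+1)·C(n,k+1) k-faces. Here 2^21·C(38,21) = 2097152·28781143380 = 60358432401653760.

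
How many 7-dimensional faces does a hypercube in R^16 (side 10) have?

An n-cube has C(n,k)·2^(n-k) k-faces. Here C(16,7)·2^9 = 11440·512 = 5857280.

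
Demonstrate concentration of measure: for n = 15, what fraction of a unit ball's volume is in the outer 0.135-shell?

1 - (1-0.135)^15 ≈ 0.886436 ≈ 88.64%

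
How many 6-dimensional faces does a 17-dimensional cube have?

An n-cube has C(n,k)·2^(n-k) k-faces. Here C(17,6)·2^11 = 12376·2048 = 25346048.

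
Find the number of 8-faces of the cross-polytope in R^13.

An n-cross-polytope has 2^(k+1)·C(n,k+1) k-faces. Here 2^9·C(13,9) = 512·715 = 366080.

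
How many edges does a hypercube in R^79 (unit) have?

An n-cube has n·2^(n-1) edges. With n = 79: 79·302231454903657293676544 = 23876284937388926200446976.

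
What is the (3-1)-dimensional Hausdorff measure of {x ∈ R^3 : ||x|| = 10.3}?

S_3(10.3) = 2·π^(3/2)·(10.3)^2 / Γ(3/2) = 4πr² = 4π·(10.3)² ≈ 1333.17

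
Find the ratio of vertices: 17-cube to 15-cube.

The 17-cube has 2^17 = 131072 vertices. The 15-cube has 2^15 = 32768 vertices. Ratio: 131072/32768 = 4.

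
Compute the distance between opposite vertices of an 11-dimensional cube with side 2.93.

||(2.93,2.93,...,2.93)|| = √(11)·2.93 ≈ 9.71771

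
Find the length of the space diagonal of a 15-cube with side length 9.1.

||(9.1,9.1,...,9.1)|| = √(15)·9.1 ≈ 35.2441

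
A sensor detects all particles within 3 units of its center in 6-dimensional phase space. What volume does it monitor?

V_6(3) = π^(6/2) · (3)^6 / Γ(6/2 + 1) = 243·π^3/2 ≈ 3767.26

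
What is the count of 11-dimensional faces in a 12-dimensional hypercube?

Number of 11-faces = C(12,11) · 2^(12-11) = 12 · 2 = 24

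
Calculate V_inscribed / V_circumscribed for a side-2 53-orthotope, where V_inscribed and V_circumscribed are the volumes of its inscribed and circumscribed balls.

The radii are 2/2 and 2√53/2, so the volume ratio is (1/√53)^53 = 53^{-53/2} ≈ 2.02623e-46.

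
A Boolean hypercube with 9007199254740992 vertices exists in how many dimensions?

Since 2^n = 9007199254740992, we have n = 53.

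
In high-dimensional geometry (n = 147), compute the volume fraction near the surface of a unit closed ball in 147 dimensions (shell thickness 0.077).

1 - (1-0.077)^147 ≈ 0.999992 ≈ 99.999233%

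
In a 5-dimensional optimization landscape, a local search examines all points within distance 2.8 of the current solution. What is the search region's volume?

The n-ball volume is π^(n/2)·r^n/Γ(n/2+1). With n=5, r=2.8: V ≈ 905.917.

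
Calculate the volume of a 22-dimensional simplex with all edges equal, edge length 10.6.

V = (10.6^22 / 22!) · √((22+1) / 2^22) ≈ 0.0750752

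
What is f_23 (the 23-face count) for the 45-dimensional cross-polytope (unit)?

Each 23-face is the convex hull of 24 vertices, one chosen as ±e_i from each of 24 distinct axes: 2^24·C(45,24) = 63311437629908582400.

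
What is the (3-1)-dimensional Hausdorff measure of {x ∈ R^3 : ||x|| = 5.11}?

The surface area of an n-ball is 2π^(n/2) r^(n-1) / Γ(n/2). For n=3, r=5.11: 4πr² = 4π·(5.11)² ≈ 328.134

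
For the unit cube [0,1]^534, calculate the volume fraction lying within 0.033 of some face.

The inner cube has side 1-2·0.033 = 0.934 and volume (0.934)^534 ≈ 1.463e-16, so the shell holds 1 - 1.463e-16 of the volume.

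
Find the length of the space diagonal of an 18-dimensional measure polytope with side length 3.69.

||(3.69,3.69,...,3.69)|| = √(18)·3.69 ≈ 15.6553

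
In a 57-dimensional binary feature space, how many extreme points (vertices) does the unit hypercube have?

An n-cube has 2^n vertices; for n = 57 that is 2^57 = 144115188075855872.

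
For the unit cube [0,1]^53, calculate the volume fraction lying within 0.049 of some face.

Shell fraction = 1 - (1-0.098)^53 ≈ 0.995774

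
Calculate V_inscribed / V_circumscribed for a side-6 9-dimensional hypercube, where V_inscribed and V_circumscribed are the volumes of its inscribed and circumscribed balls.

Volume scales as r^n, and r_in/r_out = 1/√9, giving (1/√9)^9 ≈ 5.08053e-05.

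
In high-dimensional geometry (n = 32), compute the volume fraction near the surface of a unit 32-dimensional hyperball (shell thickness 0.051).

1 - (1-0.051)^32 ≈ 0.812708 ≈ 81.27%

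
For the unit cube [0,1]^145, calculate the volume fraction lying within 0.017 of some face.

1 - (1 - 2·0.017)^145 = 1 - 0.966^145 ≈ 0.993367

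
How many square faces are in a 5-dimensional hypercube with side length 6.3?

An n-cube has C(n,k)·2^(n-k) k-faces. Here C(5,2)·2^3 = 10·8 = 80.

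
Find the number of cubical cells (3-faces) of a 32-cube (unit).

Choose 3 of 32 axes to span the face (C(32,3) = 4960 ways), then fix each of the remaining 29 coordinates at one of its two extreme values (2^29 = 536870912 ways): 4960·536870912 = 2662879723520.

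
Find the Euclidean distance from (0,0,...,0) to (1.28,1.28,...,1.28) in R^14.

The space diagonal of an n-cube of side s is s√n. Here 1.28·√14 ≈ 4.78932.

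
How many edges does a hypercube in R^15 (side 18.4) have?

An n-cube has n·2^(n-1) edges. With n = 15: 15·16384 = 245760.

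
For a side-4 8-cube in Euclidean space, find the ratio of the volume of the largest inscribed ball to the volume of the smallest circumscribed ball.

V_in/V_out = n^(-n/2) = 8^(-8/2) ≈ 0.000244141.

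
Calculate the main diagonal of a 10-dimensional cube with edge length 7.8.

The space diagonal of an n-cube of side s is s√n. Here 7.8·√10 ≈ 24.6658.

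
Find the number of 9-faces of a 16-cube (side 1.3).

Number of 9-faces = C(16,9) · 2^(16-9) = 11440 · 128 = 1464320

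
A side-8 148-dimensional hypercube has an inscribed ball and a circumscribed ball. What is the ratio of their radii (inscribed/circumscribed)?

For an n-cube of any side s, the inradius is s/2 and the circumradius is s√n/2, so the ratio is 1/√148 ≈ 0.0821995.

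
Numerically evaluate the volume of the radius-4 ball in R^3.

The n-ball volume is π^(n/2)·r^n/Γ(n/2+1). With n=3, r=4: V = 256·π/3 ≈ 268.083.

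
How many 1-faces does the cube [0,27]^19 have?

The 19-cube has n·2^(n-1) = 19·2^18 = 19·262144 = 4980736 edges.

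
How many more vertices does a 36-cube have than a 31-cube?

The 36-cube has 2^36 = 68719476736 vertices. The 31-cube has 2^31 = 2147483648 vertices. Difference: 68719476736 - 2147483648 = 66571993088.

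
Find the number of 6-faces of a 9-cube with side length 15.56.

f_6(9-cube) = (9 choose 6) · 2^3 = 672.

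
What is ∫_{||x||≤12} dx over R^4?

V_4(12) = π^(4/2) · (12)^4 / Γ(4/2 + 1) = 10368·π^2 ≈ 102328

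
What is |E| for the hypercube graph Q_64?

An n-cube has n·2^(n-1) edges. With n = 64: 64·9223372036854775808 = 590295810358705651712.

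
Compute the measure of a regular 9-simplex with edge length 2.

V_9 = √(10) · 2^9 / (9! · 2^(9/2)) ≈ 0.000197184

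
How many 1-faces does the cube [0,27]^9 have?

An n-cube has n·2^(n-1) edges. With n = 9: 9·256 = 2304.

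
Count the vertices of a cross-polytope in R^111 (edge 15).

An n-cross-polytope has 2n vertices; here n = 111, giving 222.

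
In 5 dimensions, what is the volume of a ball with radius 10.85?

V_5(10.85) = π^(5/2) · (10.85)^5 / Γ(5/2 + 1) ≈ 791493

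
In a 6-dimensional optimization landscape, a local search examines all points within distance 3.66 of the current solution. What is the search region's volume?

Volume = π^{6/2}·(3.66)^6/Γ(4) ≈ 12421.8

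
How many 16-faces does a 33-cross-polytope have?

An n-cross-polytope has 2^(k+1)·C(n,k+1) k-faces. Here 2^17·C(33,17) = 131072·1166803110 = 152935217233920.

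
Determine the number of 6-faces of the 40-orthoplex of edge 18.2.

An n-cross-polytope has 2^(k+1)·C(n,k+1) k-faces. Here 2^7·C(40,7) = 128·18643560 = 2386375680.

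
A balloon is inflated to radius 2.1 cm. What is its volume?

V_3(2.1) = π^(3/2) · (2.1)^3 / Γ(3/2 + 1) ≈ 38.7924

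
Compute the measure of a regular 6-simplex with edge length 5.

V = (5^6 / 6!) · √((6+1) / 2^6) ≈ 7.17706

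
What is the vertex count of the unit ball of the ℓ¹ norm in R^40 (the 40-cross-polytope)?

Number of vertices = 2n = 80.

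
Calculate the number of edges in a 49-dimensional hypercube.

An n-cube has n·2^(n-1) edges. With n = 49: 49·281474976710656 = 13792273858822144.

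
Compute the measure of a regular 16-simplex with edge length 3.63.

For a regular n-simplex with edge a, V = (a^n / n!)·√((n+1)/2^n). With a=3.63, n=16: V ≈ 6.99634e-07.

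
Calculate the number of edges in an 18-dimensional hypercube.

Number of 1-faces = C(18,1)·2^(18-1) = 18·131072 = 2359296.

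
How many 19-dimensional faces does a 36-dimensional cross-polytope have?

Number of 19-faces = 2^(19+1) · C(36,19+1) = 1048576 · 7307872110 = 7662859305615360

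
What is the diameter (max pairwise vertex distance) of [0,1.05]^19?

Diagonal = √19 · 1.05 ≈ 4.57684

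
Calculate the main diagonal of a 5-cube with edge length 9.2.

The space diagonal of an n-cube of side s is s√n. Here 9.2·√5 ≈ 20.5718.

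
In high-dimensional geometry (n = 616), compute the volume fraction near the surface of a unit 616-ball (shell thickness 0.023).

1 - (1-0.023)^616 ≈ 0.9999994043 ≈ 99.999940%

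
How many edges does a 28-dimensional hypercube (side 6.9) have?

The 28-cube has n·2^(n-1) = 28·2^27 = 28·134217728 = 3758096384 edges.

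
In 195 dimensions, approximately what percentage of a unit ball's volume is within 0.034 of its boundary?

1 - (1-0.034)^195 ≈ 0.998824 ≈ 99.88%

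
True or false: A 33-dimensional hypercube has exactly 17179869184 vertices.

False. The 33-cube has 2^33 = 8589934592 vertices.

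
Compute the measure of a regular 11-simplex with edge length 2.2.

Volume = 2.2^11 · √(12/2^11) / 11! ≈ 1.12052e-05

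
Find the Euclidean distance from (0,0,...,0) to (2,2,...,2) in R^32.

d = √(2² + 2² + ... + 2²) [32 terms] = √(32·2²) = 2√32 ≈ 11.3137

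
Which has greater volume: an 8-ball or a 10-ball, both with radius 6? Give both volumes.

V_8(6) ≈ 6.81708e+06. V_10(6) ≈ 1.54199e+08. The 10-ball is larger.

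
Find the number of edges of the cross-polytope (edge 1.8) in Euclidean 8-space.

An n-cross-polytope has 2^(k+1)·C(n,k+1) k-faces. Here 2^2·C(8,2) = 4·28 = 112.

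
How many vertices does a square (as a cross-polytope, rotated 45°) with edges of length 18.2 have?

An n-cross-polytope has 2n vertices; here n = 2, giving 4.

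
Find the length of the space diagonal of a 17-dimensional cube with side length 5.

Diagonal = √17 · 5 ≈ 20.6155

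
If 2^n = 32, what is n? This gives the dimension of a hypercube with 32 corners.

The n-cube has 2^n vertices, and 32 = 2^5, so n = 5.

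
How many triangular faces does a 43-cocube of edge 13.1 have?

An n-cross-polytope has 2^(k+1)·C(n,k+1) k-faces. Here 2^3·C(43,3) = 8·12341 = 98728.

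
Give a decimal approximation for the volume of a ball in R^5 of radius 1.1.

The n-ball volume is π^(n/2)·r^n/Γ(n/2+1). With n=5, r=1.1: V ≈ 8.47738.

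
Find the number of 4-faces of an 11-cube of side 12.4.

Choose 4 of 11 axes to span the face (C(11,4) = 330 ways), then fix each of the remaining 7 coordinates at one of its two extreme values (2^7 = 128 ways): 330·128 = 42240.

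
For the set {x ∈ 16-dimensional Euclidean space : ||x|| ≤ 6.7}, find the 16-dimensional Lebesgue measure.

V_16(6.7) = π^(16/2) · (6.7)^16 / Γ(16/2 + 1) ≈ 3.88039e+12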